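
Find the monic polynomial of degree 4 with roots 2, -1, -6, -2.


A monic polynomial with roots 2, -1, -6, -2 is:
p(x) = (x - 2)(x + 1)(x + 6)(x + 2)
After multiplying by (x - 2): x - 2
After multiplying by (x + 1): x^2 - x - 2
After multiplying by (x + 6): x^3 + 5x^2 - 8x - 12
After multiplying by (x + 2): x^4 + 7x^3 + 2x^2 - 28x - 24

x^4 + 7x^3 + 2x^2 - 28x - 24


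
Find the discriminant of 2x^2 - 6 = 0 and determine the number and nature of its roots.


For ax^2 + bx + c = 0, discriminant D = b^2 - 4ac
Here a = 2, b = 0, c = -6
D = (0)^2 - 4(2)(-6) = 0 + 48 = 48

D = 48 > 0 but not a perfect square
The equation has 2 distinct real irrational roots.

Discriminant = 48, 2 distinct real irrational roots


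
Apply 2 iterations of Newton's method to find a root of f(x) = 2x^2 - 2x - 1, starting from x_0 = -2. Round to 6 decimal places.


Newton's method: x_(n+1) = x_n - f(x_n)/f'(x_n)
f(x) = 2x^2 - 2x - 1
f'(x) = 4x - 2

Iteration 1:
  f(-2.000000) = 11.000000
  f'(-2.000000) = -10.000000
  x_1 = -2.000000 - (11.000000)/(-10.000000) = -0.900000

Iteration 2:
  f(-0.900000) = 2.420000
  f'(-0.900000) = -5.600000
  x_2 = -0.900000 - (2.420000)/(-5.600000) = -0.467857

x_2 = -0.467857


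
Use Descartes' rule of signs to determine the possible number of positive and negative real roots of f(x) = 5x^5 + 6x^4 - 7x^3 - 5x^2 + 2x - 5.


Descartes' rule of signs:

For positive roots, count sign changes in f(x) = 5x^5 + 6x^4 - 7x^3 - 5x^2 + 2x - 5:
Signs of coefficients: +, +, -, -, +, -
Number of sign changes: 3
Possible positive real roots: 3, 1

For negative roots, examine f(-x) = -5x^5 + 6x^4 + 7x^3 - 5x^2 - 2x - 5:
Signs of coefficients: -, +, +, -, -, -
Number of sign changes: 2
Possible negative real roots: 2, 0

Positive roots: 3 or 1; Negative roots: 2 or 0


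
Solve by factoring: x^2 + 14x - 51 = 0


We need two numbers that multiply to -51 and add to 14.
Those numbers are 17 and -3 (since 17 * (-3) = -51 and 17 + (-3) = 14).
So x^2 + 14x - 51 = (x + 17)(x - 3) = 0
Setting each factor to zero: x = -17 or x = 3

x = -17, x = 3


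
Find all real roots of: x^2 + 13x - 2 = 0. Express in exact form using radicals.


Using the quadratic formula: x = (-b ± sqrt(b^2 - 4ac)) / (2a)
Here a = 1, b = 13, c = -2
Discriminant = b^2 - 4ac = 13^2 - 4(1)(-2) = 169 + 8 = 177
Since discriminant = 177 > 0, there are two real roots.
x = (-13 ± sqrt(177)) / 2
Numerically: x ≈ 0.1521 or x ≈ -13.1521

x = (-13 + sqrt(177)) / 2 or x = (-13 - sqrt(177)) / 2


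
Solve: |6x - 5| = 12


An absolute value equation |expr| = 12 gives two cases:
Case 1: 6x - 5 = 12
  6x = 17, so x = 17/6
Case 2: 6x - 5 = -12
  6x = -7, so x = -7/6

x = -7/6, x = 17/6


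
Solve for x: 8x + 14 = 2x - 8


Starting with: 8x + 14 = 2x - 8
Move all x terms to left: (8 - 2)x = -8 - 14
Simplify: 6x = -22
Divide both sides by 6: x = -11/3

x = -11/3


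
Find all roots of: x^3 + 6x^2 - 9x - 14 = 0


Let p(x) = x^3 + 6x^2 - 9x - 14. By the rational root theorem (leading coefficient 1), any rational root is an integer divisor of 14: try ±1, ±2, ... in turn.
Test x = 1: value = -16 ≠ 0.
Test x = -1: value = 0 ✓, so (x + 1) is a factor.
Synthetic division by (x + 1): bring down 1; 1(-1) + 6 = 5; 5(-1) - 9 = -14; (-14)(-1) - 14 = 0 → quotient x^2 + 5x - 14, remainder 0.
Solve the quadratic x^2 + 5x - 14 = 0: discriminant = 5^2 - 4(1)(-14) = 25 + 56 = 81.
sqrt(81) = 9, so x = (-5 ± 9)/2: x = 2 or x = -7.
Collecting all roots found:

x = -7, x = -1, x = 2


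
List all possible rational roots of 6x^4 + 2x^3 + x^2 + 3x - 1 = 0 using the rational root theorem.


Rational root theorem: possible roots are ±p/q where:
  p divides the constant term (-1): p ∈ {1}
  q divides the leading coefficient (6): q ∈ {1, 2, 3, 6}

All possible rational roots: -1, -1/2, -1/3, -1/6, 1/6, 1/3, 1/2, 1

-1, -1/2, -1/3, -1/6, 1/6, 1/3, 1/2, 1


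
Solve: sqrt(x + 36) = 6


Square both sides: x + 36 = 6^2 = 36
x = 36 - 36 = 0
x = 0
Check: sqrt(1*0 + 36) = sqrt(36) = 6 ✓

x = 0


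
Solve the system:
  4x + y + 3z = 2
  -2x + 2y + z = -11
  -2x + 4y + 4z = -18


Using Cramer's rule. Expand each determinant along the first row.
D  = 4*[2*4 - 1*4] - 1*[(-2)*4 - 1*(-2)] + 3*[(-2)*4 - 2*(-2)]
  = 4*(4) - 1*(-6) + 3*(-4) = 10
Dx = 2*[2*4 - 1*4] - 1*[(-11)*4 - 1*(-18)] + 3*[(-11)*4 - 2*(-18)]
  = 2*(4) - 1*(-26) + 3*(-8) = 10
Dy = 4*[(-11)*4 - 1*(-18)] - 2*[(-2)*4 - 1*(-2)] + 3*[(-2)*(-18) - (-11)*(-2)]
  = 4*(-26) - 2*(-6) + 3*(14) = -50
Dz = 4*[2*(-18) - (-11)*4] - 1*[(-2)*(-18) - (-11)*(-2)] + 2*[(-2)*4 - 2*(-2)]
  = 4*(8) - 1*(14) + 2*(-4) = 10
x = Dx/D = 10/10 = 1, y = Dy/D = -50/10 = -5, z = Dz/D = 10/10 = 1
Check eq1: (4)(1) + (1)(-5) + (3)(1) = 2 = 2 ✓
Check eq2: (-2)(1) + (2)(-5) + (1)(1) = -11 = -11 ✓
Check eq3: (-2)(1) + (4)(-5) + (4)(1) = -18 = -18 ✓

x = 1, y = -5, z = 1


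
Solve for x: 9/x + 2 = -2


Subtract 2 from both sides: 9/x = -4
Multiply both sides by x: 9 = -4 * x
Divide by -4: x = -9/4

x = -9/4


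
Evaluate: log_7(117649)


We need the exponent such that 7^? = 117649
7^6 = 117649
Therefore log_7(117649) = 6

6


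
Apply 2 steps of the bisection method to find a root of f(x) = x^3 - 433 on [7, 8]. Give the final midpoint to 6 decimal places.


f(x) = x^3 - 433
f(7) = -90 < 0
f(8) = 79 > 0

Step 1: midpoint = (7.000000 + 8.000000)/2 = 7.500000
  f(7.500000) = -11.125000
  f(mid) < 0, so root is in [7.500000, 8.000000]

Step 2: midpoint = (7.500000 + 8.000000)/2 = 7.750000
  f(7.750000) = 32.484375
  f(mid) > 0, so root is in [7.500000, 7.750000]

midpoint = 7.750000


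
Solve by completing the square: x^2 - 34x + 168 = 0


Start: x^2 - 34x + 168 = 0
Move constant: x^2 - 34x = -168
Half of -34 is -17, squared is 289
Add 289 to both sides: x^2 - 34x + 289 = 121
(x - 17)^2 = 121
x - 17 = ±11
x = 17 + 11 = 28 or x = 17 - 11 = 6

x = 6, x = 28


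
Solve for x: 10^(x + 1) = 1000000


Express both sides with the same base.
1000000 = 10^6
Since the bases match, equate exponents: x + 1 = 6
So x = 6 - (1) = 5

x = 5


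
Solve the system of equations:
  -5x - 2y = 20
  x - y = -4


Using Cramer's rule:
Determinant D = (-5)(-1) - (1)(-2) = 5 + 2 = 7
Dx = (20)(-1) - (-4)(-2) = -20 - 8 = -28
Dy = (-5)(-4) - (1)(20) = 20 - 20 = 0
x = Dx/D = -28/7 = -4
y = Dy/D = 0/7 = 0

x = -4, y = 0


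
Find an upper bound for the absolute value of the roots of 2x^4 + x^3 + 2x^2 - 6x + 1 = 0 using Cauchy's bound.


Cauchy's bound: all roots r satisfy |r| <= 1 + max(|a_i/a_n|) for i = 0,...,n-1
where a_n is the leading coefficient.

Coefficients: [2, 1, 2, -6, 1]
Leading coefficient a_n = 2
Ratios |a_i/a_n|: 1/2, 1, 3, 1/2
Maximum ratio: 3
Cauchy's bound: |r| <= 1 + 3 = 4

Upper bound = 4


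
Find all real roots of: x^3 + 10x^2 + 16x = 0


The constant term is 0, so x = 0 is a root. Factor out x:
  x(x^2 + 10x + 16) = 0
Solve the quadratic x^2 + 10x + 16 = 0: discriminant = 10^2 - 4(1)(16) = 100 - 64 = 36.
sqrt(36) = 6, so x = (-10 ± 6)/2: x = -2 or x = -8.

x = -8, x = -2, x = 0


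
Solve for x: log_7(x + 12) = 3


Convert to exponential form: x + 12 = 7^3 = 343
x = 343 - 12 = 331
Check: log_7(331 + 12) = log_7(343) = log_7(343) = 3 ✓

x = 331


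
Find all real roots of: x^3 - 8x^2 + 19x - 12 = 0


Let p(x) = x^3 - 8x^2 + 19x - 12. By the rational root theorem (leading coefficient 1), any rational root is an integer divisor of 12: try ±1, ±2, ... in turn.
Test x = 1: value = 0 ✓, so (x - 1) is a factor.
Synthetic division by (x - 1): bring down 1; 1(1) - 8 = -7; (-7)(1) + 19 = 12; 12(1) - 12 = 0 → quotient x^2 - 7x + 12, remainder 0.
Solve the quadratic x^2 - 7x + 12 = 0: discriminant = (-7)^2 - 4(1)(12) = 49 - 48 = 1.
sqrt(1) = 1, so x = (7 ± 1)/2: x = 4 or x = 3.

x = 1, x = 3, x = 4


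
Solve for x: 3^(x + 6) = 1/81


Express both sides with the same base.
1/81 = 3^(-4)
Since the bases match, equate exponents: x + 6 = -4
So x = -4 - (6) = -10

x = -10


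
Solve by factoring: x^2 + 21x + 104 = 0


We need two numbers that multiply to 104 and add to 21.
Those numbers are 8 and 13 (since 8 * 13 = 104 and 8 + 13 = 21).
So x^2 + 21x + 104 = (x + 8)(x + 13) = 0
Setting each factor to zero: x = -8 or x = -13

x = -13, x = -8


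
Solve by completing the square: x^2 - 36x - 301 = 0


Start: x^2 - 36x - 301 = 0
Move constant: x^2 - 36x = 301
Half of -36 is -18, squared is 324
Add 324 to both sides: x^2 - 36x + 324 = 625
(x - 18)^2 = 625
x - 18 = ±25
x = 18 + 25 = 43 or x = 18 - 25 = -7

x = -7, x = 43


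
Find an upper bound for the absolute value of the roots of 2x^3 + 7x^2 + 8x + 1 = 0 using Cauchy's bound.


Cauchy's bound: all roots r satisfy |r| <= 1 + max(|a_i/a_n|) for i = 0,...,n-1
where a_n is the leading coefficient.

Coefficients: [2, 7, 8, 1]
Leading coefficient a_n = 2
Ratios |a_i/a_n|: 7/2, 4, 1/2
Maximum ratio: 4
Cauchy's bound: |r| <= 1 + 4 = 5

Upper bound = 5


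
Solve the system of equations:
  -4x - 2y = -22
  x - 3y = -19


Using Cramer's rule:
Determinant D = (-4)(-3) - (1)(-2) = 12 + 2 = 14
Dx = (-22)(-3) - (-19)(-2) = 66 - 38 = 28
Dy = (-4)(-19) - (1)(-22) = 76 + 22 = 98
x = Dx/D = 28/14 = 2
y = Dy/D = 98/14 = 7

x = 2, y = 7


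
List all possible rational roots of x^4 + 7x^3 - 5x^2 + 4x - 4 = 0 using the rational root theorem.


Rational root theorem: possible roots are ±p/q where:
  p divides the constant term (-4): p ∈ {1, 2, 4}
  q divides the leading coefficient (1): q ∈ {1}

All possible rational roots: -4, -2, -1, 1, 2, 4

-4, -2, -1, 1, 2, 4


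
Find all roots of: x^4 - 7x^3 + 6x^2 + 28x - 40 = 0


Let p(x) = x^4 - 7x^3 + 6x^2 + 28x - 40. By the rational root theorem (leading coefficient 1), any rational root is an integer divisor of 40: try ±1, ±2, ... in turn.
Test x = 1: value = -12 ≠ 0.
Test x = -1: value = -54 ≠ 0.
Test x = 2: value = 0 ✓, so (x - 2) is a factor.
Synthetic division by (x - 2): bring down 1; 1(2) - 7 = -5; (-5)(2) + 6 = -4; (-4)(2) + 28 = 20; 20(2) - 40 = 0 → quotient x^3 - 5x^2 - 4x + 20, remainder 0.
Continue with the quotient x^3 - 5x^2 - 4x + 20 (candidates must divide 20; re-test x = 2 first in case it repeats).
Test x = 2: value = 0 ✓, so (x - 2) is a factor.
Synthetic division by (x - 2): bring down 1; 1(2) - 5 = -3; (-3)(2) - 4 = -10; (-10)(2) + 20 = 0 → quotient x^2 - 3x - 10, remainder 0.
Solve the quadratic x^2 - 3x - 10 = 0: discriminant = (-3)^2 - 4(1)(-10) = 9 + 40 = 49.
sqrt(49) = 7, so x = (3 ± 7)/2: x = 5 or x = -2.
Collecting all roots found:

x = -2, x = 2 (multiplicity 2), x = 5


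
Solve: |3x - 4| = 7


An absolute value equation |expr| = 7 gives two cases:
Case 1: 3x - 4 = 7
  3x = 11, so x = 11/3
Case 2: 3x - 4 = -7
  3x = -3, so x = -1

x = -1, x = 11/3


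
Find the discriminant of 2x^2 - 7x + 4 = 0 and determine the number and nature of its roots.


For ax^2 + bx + c = 0, discriminant D = b^2 - 4ac
Here a = 2, b = -7, c = 4
D = (-7)^2 - 4(2)(4) = 49 - 32 = 17

D = 17 > 0 but not a perfect square
The equation has 2 distinct real irrational roots.

Discriminant = 17, 2 distinct real irrational roots


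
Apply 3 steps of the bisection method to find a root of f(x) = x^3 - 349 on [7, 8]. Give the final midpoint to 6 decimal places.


f(x) = x^3 - 349
f(7) = -6 < 0
f(8) = 163 > 0

Step 1: midpoint = (7.000000 + 8.000000)/2 = 7.500000
  f(7.500000) = 72.875000
  f(mid) > 0, so root is in [7.000000, 7.500000]

Step 2: midpoint = (7.000000 + 7.500000)/2 = 7.250000
  f(7.250000) = 32.078125
  f(mid) > 0, so root is in [7.000000, 7.250000]

Step 3: midpoint = (7.000000 + 7.250000)/2 = 7.125000
  f(7.125000) = 12.705078
  f(mid) > 0, so root is in [7.000000, 7.125000]

midpoint = 7.125000


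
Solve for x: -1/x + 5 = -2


Subtract 5 from both sides: -1/x = -7
Multiply both sides by x: -1 = -7 * x
Divide by -7: x = 1/7

x = 1/7


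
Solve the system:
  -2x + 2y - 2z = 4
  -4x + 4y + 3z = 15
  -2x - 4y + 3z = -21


Using Cramer's rule. Expand each determinant along the first row.
D  = (-2)*[4*3 - 3*(-4)] - 2*[(-4)*3 - 3*(-2)] + (-2)*[(-4)*(-4) - 4*(-2)]
  = (-2)*(24) - 2*(-6) + (-2)*(24) = -84
Dx = 4*[4*3 - 3*(-4)] - 2*[15*3 - 3*(-21)] + (-2)*[15*(-4) - 4*(-21)]
  = 4*(24) - 2*(108) + (-2)*(24) = -168
Dy = (-2)*[15*3 - 3*(-21)] - 4*[(-4)*3 - 3*(-2)] + (-2)*[(-4)*(-21) - 15*(-2)]
  = (-2)*(108) - 4*(-6) + (-2)*(114) = -420
Dz = (-2)*[4*(-21) - 15*(-4)] - 2*[(-4)*(-21) - 15*(-2)] + 4*[(-4)*(-4) - 4*(-2)]
  = (-2)*(-24) - 2*(114) + 4*(24) = -84
x = Dx/D = -168/-84 = 2, y = Dy/D = -420/-84 = 5, z = Dz/D = -84/-84 = 1
Check eq1: (-2)(2) + (2)(5) + (-2)(1) = 4 = 4 ✓
Check eq2: (-4)(2) + (4)(5) + (3)(1) = 15 = 15 ✓
Check eq3: (-2)(2) + (-4)(5) + (3)(1) = -21 = -21 ✓

x = 2, y = 5, z = 1


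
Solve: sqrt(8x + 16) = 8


Square both sides: 8x + 16 = 8^2 = 64
8x = 64 - 16 = 48
x = 6
Check: sqrt(8*6 + 16) = sqrt(64) = 8 ✓

x = 6


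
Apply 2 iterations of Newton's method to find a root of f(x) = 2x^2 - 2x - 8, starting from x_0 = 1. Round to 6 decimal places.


Newton's method: x_(n+1) = x_n - f(x_n)/f'(x_n)
f(x) = 2x^2 - 2x - 8
f'(x) = 4x - 2

Iteration 1:
  f(1.000000) = -8.000000
  f'(1.000000) = 2.000000
  x_1 = 1.000000 - (-8.000000)/(2.000000) = 5.000000

Iteration 2:
  f(5.000000) = 32.000000
  f'(5.000000) = 18.000000
  x_2 = 5.000000 - (32.000000)/(18.000000) = 3.222222

x_2 = 3.222222


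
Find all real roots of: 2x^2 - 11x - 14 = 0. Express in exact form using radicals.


Using the quadratic formula: x = (-b ± sqrt(b^2 - 4ac)) / (2a)
Here a = 2, b = -11, c = -14
Discriminant = b^2 - 4ac = (-11)^2 - 4(2)(-14) = 121 + 112 = 233
Since discriminant = 233 > 0, there are two real roots.
x = (11 ± sqrt(233)) / 4
Numerically: x ≈ 6.5661 or x ≈ -1.0661

x = (11 + sqrt(233)) / 4 or x = (11 - sqrt(233)) / 4


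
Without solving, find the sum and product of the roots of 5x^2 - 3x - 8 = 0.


By Vieta's formulas for ax^2 + bx + c = 0:
  Sum of roots = -b/a
  Product of roots = c/a

Here a = 5, b = -3, c = -8
Sum = -(-3)/5 = 3/5
Product = -8/5 = -8/5

Sum = 3/5, Product = -8/5


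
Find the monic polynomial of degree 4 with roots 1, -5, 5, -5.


A monic polynomial with roots 1, -5, 5, -5 is:
p(x) = (x - 1)(x + 5)(x - 5)(x + 5)
After multiplying by (x - 1): x - 1
After multiplying by (x + 5): x^2 + 4x - 5
After multiplying by (x - 5): x^3 - x^2 - 25x + 25
After multiplying by (x + 5): x^4 + 4x^3 - 30x^2 - 100x + 125

x^4 + 4x^3 - 30x^2 - 100x + 125


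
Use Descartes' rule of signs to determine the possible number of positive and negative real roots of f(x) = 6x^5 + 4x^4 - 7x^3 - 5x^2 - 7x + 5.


Descartes' rule of signs:

For positive roots, count sign changes in f(x) = 6x^5 + 4x^4 - 7x^3 - 5x^2 - 7x + 5:
Signs of coefficients: +, +, -, -, -, +
Number of sign changes: 2
Possible positive real roots: 2, 0

For negative roots, examine f(-x) = -6x^5 + 4x^4 + 7x^3 - 5x^2 + 7x + 5:
Signs of coefficients: -, +, +, -, +, +
Number of sign changes: 3
Possible negative real roots: 3, 1

Positive roots: 2 or 0; Negative roots: 3 or 1


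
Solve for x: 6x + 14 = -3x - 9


Starting with: 6x + 14 = -3x - 9
Move all x terms to left: (6 + 3)x = -9 - 14
Simplify: 9x = -23
Divide both sides by 9: x = -23/9

x = -23/9


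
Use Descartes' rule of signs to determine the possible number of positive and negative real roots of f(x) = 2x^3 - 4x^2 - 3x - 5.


Descartes' rule of signs:

For positive roots, count sign changes in f(x) = 2x^3 - 4x^2 - 3x - 5:
Signs of coefficients: +, -, -, -
Number of sign changes: 1
Possible positive real roots: 1

For negative roots, examine f(-x) = -2x^3 - 4x^2 + 3x - 5:
Signs of coefficients: -, -, +, -
Number of sign changes: 2
Possible negative real roots: 2, 0

Positive roots: 1; Negative roots: 2 or 0


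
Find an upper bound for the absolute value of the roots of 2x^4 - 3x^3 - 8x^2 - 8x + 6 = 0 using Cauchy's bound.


Cauchy's bound: all roots r satisfy |r| <= 1 + max(|a_i/a_n|) for i = 0,...,n-1
where a_n is the leading coefficient.

Coefficients: [2, -3, -8, -8, 6]
Leading coefficient a_n = 2
Ratios |a_i/a_n|: 3/2, 4, 4, 3
Maximum ratio: 4
Cauchy's bound: |r| <= 1 + 4 = 5

Upper bound = 5


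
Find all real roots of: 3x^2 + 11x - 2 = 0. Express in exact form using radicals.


Using the quadratic formula: x = (-b ± sqrt(b^2 - 4ac)) / (2a)
Here a = 3, b = 11, c = -2
Discriminant = b^2 - 4ac = 11^2 - 4(3)(-2) = 121 + 24 = 145
Since discriminant = 145 > 0, there are two real roots.
x = (-11 ± sqrt(145)) / 6
Numerically: x ≈ 0.1736 or x ≈ -3.8403

x = (-11 + sqrt(145)) / 6 or x = (-11 - sqrt(145)) / 6


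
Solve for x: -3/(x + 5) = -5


Multiply both sides by (x + 5): -3 = -5(x + 5)
Distribute: -3 = -5x - 25
-5x = -3 + 25 = 22
x = -22/5

x = -22/5


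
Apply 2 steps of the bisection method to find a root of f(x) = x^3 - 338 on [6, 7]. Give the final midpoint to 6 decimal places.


f(x) = x^3 - 338
f(6) = -122 < 0
f(7) = 5 > 0

Step 1: midpoint = (6.000000 + 7.000000)/2 = 6.500000
  f(6.500000) = -63.375000
  f(mid) < 0, so root is in [6.500000, 7.000000]

Step 2: midpoint = (6.500000 + 7.000000)/2 = 6.750000
  f(6.750000) = -30.453125
  f(mid) < 0, so root is in [6.750000, 7.000000]

midpoint = 6.750000


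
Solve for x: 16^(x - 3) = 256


Express both sides with the same base.
256 = 16^2
Since the bases match, equate exponents: x - 3 = 2
So x = 2 - (-3) = 5

x = 5


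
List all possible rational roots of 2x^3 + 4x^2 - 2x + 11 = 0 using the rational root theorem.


Rational root theorem: possible roots are ±p/q where:
  p divides the constant term (11): p ∈ {1, 11}
  q divides the leading coefficient (2): q ∈ {1, 2}

All possible rational roots: -11, -11/2, -1, -1/2, 1/2, 1, 11/2, 11

-11, -11/2, -1, -1/2, 1/2, 1, 11/2, 11


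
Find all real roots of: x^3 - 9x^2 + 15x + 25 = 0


Let p(x) = x^3 - 9x^2 + 15x + 25. By the rational root theorem (leading coefficient 1), any rational root is an integer divisor of 25: try ±1, ±2, ... in turn.
Test x = 1: value = 32 ≠ 0.
Test x = -1: value = 0 ✓, so (x + 1) is a factor.
Synthetic division by (x + 1): bring down 1; 1(-1) - 9 = -10; (-10)(-1) + 15 = 25; 25(-1) + 25 = 0 → quotient x^2 - 10x + 25, remainder 0.
Solve the quadratic x^2 - 10x + 25 = 0: discriminant = (-10)^2 - 4(1)(25) = 100 - 100 = 0.
Discriminant = 0, so a double root: x = 10/2 = 5.

x = -1, x = 5 (multiplicity 2)


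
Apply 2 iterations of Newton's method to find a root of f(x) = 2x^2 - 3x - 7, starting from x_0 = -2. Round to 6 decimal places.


Newton's method: x_(n+1) = x_n - f(x_n)/f'(x_n)
f(x) = 2x^2 - 3x - 7
f'(x) = 4x - 3

Iteration 1:
  f(-2.000000) = 7.000000
  f'(-2.000000) = -11.000000
  x_1 = -2.000000 - (7.000000)/(-11.000000) = -1.363636

Iteration 2:
  f(-1.363636) = 0.809917
  f'(-1.363636) = -8.454545
  x_2 = -1.363636 - (0.809917)/(-8.454545) = -1.267840

x_2 = -1.267840


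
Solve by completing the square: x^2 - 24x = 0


Start: x^2 - 24x + 0 = 0
Move constant: x^2 - 24x = 0
Half of -24 is -12, squared is 144
Add 144 to both sides: x^2 - 24x + 144 = 144
(x - 12)^2 = 144
x - 12 = ±12
x = 12 + 12 = 24 or x = 12 - 12 = 0

x = 0, x = 24


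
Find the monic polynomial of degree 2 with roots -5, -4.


A monic polynomial with roots -5, -4 is:
p(x) = (x + 5)(x + 4)
After multiplying by (x + 5): x + 5
After multiplying by (x + 4): x^2 + 9x + 20

x^2 + 9x + 20


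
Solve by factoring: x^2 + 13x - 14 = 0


We need two numbers that multiply to -14 and add to 13.
Those numbers are -1 and 14 (since (-1) * 14 = -14 and (-1) + 14 = 13).
So x^2 + 13x - 14 = (x - 1)(x + 14) = 0
Setting each factor to zero: x = 1 or x = -14

x = -14, x = 1


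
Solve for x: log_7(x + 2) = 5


Convert to exponential form: x + 2 = 7^5 = 16807
x = 16807 - 2 = 16805
Check: log_7(16805 + 2) = log_7(16807) = log_7(16807) = 5 ✓

x = 16805


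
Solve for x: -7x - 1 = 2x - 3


Starting with: -7x - 1 = 2x - 3
Move all x terms to left: (-7 - 2)x = -3 + 1
Simplify: -9x = -2
Divide both sides by -9: x = 2/9

x = 2/9


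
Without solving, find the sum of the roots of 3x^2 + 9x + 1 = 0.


By Vieta's formulas for ax^2 + bx + c = 0:
  Sum of roots = -b/a
  Product of roots = c/a

Here a = 3, b = 9, c = 1
Sum = -(9)/3 = -3
Product = 1/3 = 1/3

Sum = -3


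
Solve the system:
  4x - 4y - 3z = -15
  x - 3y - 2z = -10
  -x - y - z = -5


Using Cramer's rule. Expand each determinant along the first row.
D  = 4*[(-3)*(-1) - (-2)*(-1)] - (-4)*[1*(-1) - (-2)*(-1)] + (-3)*[1*(-1) - (-3)*(-1)]
  = 4*(1) - (-4)*(-3) + (-3)*(-4) = 4
Dx = (-15)*[(-3)*(-1) - (-2)*(-1)] - (-4)*[(-10)*(-1) - (-2)*(-5)] + (-3)*[(-10)*(-1) - (-3)*(-5)]
  = (-15)*(1) - (-4)*(0) + (-3)*(-5) = 0
Dy = 4*[(-10)*(-1) - (-2)*(-5)] - (-15)*[1*(-1) - (-2)*(-1)] + (-3)*[1*(-5) - (-10)*(-1)]
  = 4*(0) - (-15)*(-3) + (-3)*(-15) = 0
Dz = 4*[(-3)*(-5) - (-10)*(-1)] - (-4)*[1*(-5) - (-10)*(-1)] + (-15)*[1*(-1) - (-3)*(-1)]
  = 4*(5) - (-4)*(-15) + (-15)*(-4) = 20
x = Dx/D = 0/4 = 0, y = Dy/D = 0/4 = 0, z = Dz/D = 20/4 = 5
Check eq1: (4)(0) + (-4)(0) + (-3)(5) = -15 = -15 ✓
Check eq2: (1)(0) + (-3)(0) + (-2)(5) = -10 = -10 ✓
Check eq3: (-1)(0) + (-1)(0) + (-1)(5) = -5 = -5 ✓

x = 0, y = 0, z = 5


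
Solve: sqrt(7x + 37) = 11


Square both sides: 7x + 37 = 11^2 = 121
7x = 121 - 37 = 84
x = 12
Check: sqrt(7*12 + 37) = sqrt(121) = 11 ✓

x = 12


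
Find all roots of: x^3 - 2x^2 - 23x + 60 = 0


Let p(x) = x^3 - 2x^2 - 23x + 60. By the rational root theorem (leading coefficient 1), any rational root is an integer divisor of 60: try ±1, ±2, ... in turn.
Test x = 1: value = 36 ≠ 0.
Test x = -1: value = 80 ≠ 0.
Test x = 2: value = 14 ≠ 0.
Test x = -2: value = 90 ≠ 0.
Test x = 3: value = 0 ✓, so (x - 3) is a factor.
Synthetic division by (x - 3): bring down 1; 1(3) - 2 = 1; 1(3) - 23 = -20; (-20)(3) + 60 = 0 → quotient x^2 + x - 20, remainder 0.
Solve the quadratic x^2 + x - 20 = 0: discriminant = 1^2 - 4(1)(-20) = 1 + 80 = 81.
sqrt(81) = 9, so x = (-1 ± 9)/2: x = 4 or x = -5.
Collecting all roots found:

x = -5, x = 3, x = 4


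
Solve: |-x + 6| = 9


An absolute value equation |expr| = 9 gives two cases:
Case 1: -x + 6 = 9
  -x = 3, so x = -3
Case 2: -x + 6 = -9
  -x = -15, so x = 15

x = -3, x = 15


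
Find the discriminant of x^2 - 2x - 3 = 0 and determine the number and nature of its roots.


For ax^2 + bx + c = 0, discriminant D = b^2 - 4ac
Here a = 1, b = -2, c = -3
D = (-2)^2 - 4(1)(-3) = 4 + 12 = 16

D = 16 > 0 and is a perfect square (sqrt = 4)
The equation has 2 distinct real rational roots.

Discriminant = 16, 2 distinct real rational roots


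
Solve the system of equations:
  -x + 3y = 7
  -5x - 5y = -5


Using Cramer's rule:
Determinant D = (-1)(-5) - (-5)(3) = 5 + 15 = 20
Dx = (7)(-5) - (-5)(3) = -35 + 15 = -20
Dy = (-1)(-5) - (-5)(7) = 5 + 35 = 40
x = Dx/D = -20/20 = -1
y = Dy/D = 40/20 = 2

x = -1, y = 2


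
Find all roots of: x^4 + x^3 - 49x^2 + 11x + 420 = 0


Let p(x) = x^4 + x^3 - 49x^2 + 11x + 420. By the rational root theorem (leading coefficient 1), any rational root is an integer divisor of 420: try ±1, ±2, ... in turn.
Test x = 1: value = 384 ≠ 0.
Test x = -1: value = 360 ≠ 0.
Test x = 2: value = 270 ≠ 0.
Test x = -2: value = 210 ≠ 0.
Test x = 3: value = 120 ≠ 0.
Test x = -3: value = 0 ✓, so (x + 3) is a factor.
Synthetic division by (x + 3): bring down 1; 1(-3) + 1 = -2; (-2)(-3) - 49 = -43; (-43)(-3) + 11 = 140; 140(-3) + 420 = 0 → quotient x^3 - 2x^2 - 43x + 140, remainder 0.
Continue with the quotient x^3 - 2x^2 - 43x + 140 (candidates must divide 140).
Test x = 4: value = 0 ✓, so (x - 4) is a factor.
Synthetic division by (x - 4): bring down 1; 1(4) - 2 = 2; 2(4) - 43 = -35; (-35)(4) + 140 = 0 → quotient x^2 + 2x - 35, remainder 0.
Solve the quadratic x^2 + 2x - 35 = 0: discriminant = 2^2 - 4(1)(-35) = 4 + 140 = 144.
sqrt(144) = 12, so x = (-2 ± 12)/2: x = 5 or x = -7.
Collecting all roots found:

x = -7, x = -3, x = 4, x = 5


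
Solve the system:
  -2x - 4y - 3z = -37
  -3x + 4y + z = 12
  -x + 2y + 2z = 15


Using Cramer's rule. Expand each determinant along the first row.
D  = (-2)*[4*2 - 1*2] - (-4)*[(-3)*2 - 1*(-1)] + (-3)*[(-3)*2 - 4*(-1)]
  = (-2)*(6) - (-4)*(-5) + (-3)*(-2) = -26
Dx = (-37)*[4*2 - 1*2] - (-4)*[12*2 - 1*15] + (-3)*[12*2 - 4*15]
  = (-37)*(6) - (-4)*(9) + (-3)*(-36) = -78
Dy = (-2)*[12*2 - 1*15] - (-37)*[(-3)*2 - 1*(-1)] + (-3)*[(-3)*15 - 12*(-1)]
  = (-2)*(9) - (-37)*(-5) + (-3)*(-33) = -104
Dz = (-2)*[4*15 - 12*2] - (-4)*[(-3)*15 - 12*(-1)] + (-37)*[(-3)*2 - 4*(-1)]
  = (-2)*(36) - (-4)*(-33) + (-37)*(-2) = -130
x = Dx/D = -78/-26 = 3, y = Dy/D = -104/-26 = 4, z = Dz/D = -130/-26 = 5
Check eq1: (-2)(3) + (-4)(4) + (-3)(5) = -37 = -37 ✓
Check eq2: (-3)(3) + (4)(4) + (1)(5) = 12 = 12 ✓
Check eq3: (-1)(3) + (2)(4) + (2)(5) = 15 = 15 ✓

x = 3, y = 4, z = 5


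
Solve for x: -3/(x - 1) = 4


Multiply both sides by (x - 1): -3 = 4(x - 1)
Distribute: -3 = 4x - 4
4x = -3 + 4 = 1
x = 1/4

x = 1/4


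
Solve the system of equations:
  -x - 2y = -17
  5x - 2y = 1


Using Cramer's rule:
Determinant D = (-1)(-2) - (5)(-2) = 2 + 10 = 12
Dx = (-17)(-2) - (1)(-2) = 34 + 2 = 36
Dy = (-1)(1) - (5)(-17) = -1 + 85 = 84
x = Dx/D = 36/12 = 3
y = Dy/D = 84/12 = 7

x = 3, y = 7


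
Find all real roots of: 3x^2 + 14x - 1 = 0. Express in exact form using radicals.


Using the quadratic formula: x = (-b ± sqrt(b^2 - 4ac)) / (2a)
Here a = 3, b = 14, c = -1
Discriminant = b^2 - 4ac = 14^2 - 4(3)(-1) = 196 + 12 = 208
Since discriminant = 208 > 0, there are two real roots.
x = (-14 ± 4*sqrt(13)) / 6
Simplifying: x = (-7 ± 2*sqrt(13)) / 3
Numerically: x ≈ 0.0704 or x ≈ -4.7370

x = (-7 + 2*sqrt(13)) / 3 or x = (-7 - 2*sqrt(13)) / 3


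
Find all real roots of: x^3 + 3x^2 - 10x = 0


The constant term is 0, so x = 0 is a root. Factor out x:
  x(x^2 + 3x - 10) = 0
Solve the quadratic x^2 + 3x - 10 = 0: discriminant = 3^2 - 4(1)(-10) = 9 + 40 = 49.
sqrt(49) = 7, so x = (-3 ± 7)/2: x = 2 or x = -5.

x = -5, x = 0, x = 2


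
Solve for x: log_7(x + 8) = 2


Convert to exponential form: x + 8 = 7^2 = 49
x = 49 - 8 = 41
Check: log_7(41 + 8) = log_7(49) = log_7(49) = 2 ✓

x = 41


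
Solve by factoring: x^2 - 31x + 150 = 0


We need two numbers that multiply to 150 and add to -31.
Those numbers are -6 and -25 (since (-6) * (-25) = 150 and (-6) + (-25) = -31).
So x^2 - 31x + 150 = (x - 6)(x - 25) = 0
Setting each factor to zero: x = 6 or x = 25

x = 6, x = 25


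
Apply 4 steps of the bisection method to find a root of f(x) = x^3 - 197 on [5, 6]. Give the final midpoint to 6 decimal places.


f(x) = x^3 - 197
f(5) = -72 < 0
f(6) = 19 > 0

Step 1: midpoint = (5.000000 + 6.000000)/2 = 5.500000
  f(5.500000) = -30.625000
  f(mid) < 0, so root is in [5.500000, 6.000000]

Step 2: midpoint = (5.500000 + 6.000000)/2 = 5.750000
  f(5.750000) = -6.890625
  f(mid) < 0, so root is in [5.750000, 6.000000]

Step 3: midpoint = (5.750000 + 6.000000)/2 = 5.875000
  f(5.875000) = 5.779297
  f(mid) > 0, so root is in [5.750000, 5.875000]

Step 4: midpoint = (5.750000 + 5.875000)/2 = 5.812500
  f(5.812500) = -0.623779
  f(mid) < 0, so root is in [5.812500, 5.875000]

midpoint = 5.812500


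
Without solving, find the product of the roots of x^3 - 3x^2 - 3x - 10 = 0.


By Vieta's formulas for x^3 + bx^2 + cx + d = 0:
  r1 + r2 + r3 = -b/a = 3
  r1*r2 + r1*r3 + r2*r3 = c/a = -3
  r1*r2*r3 = -d/a = 10


Product = 10


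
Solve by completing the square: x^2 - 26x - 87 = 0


Start: x^2 - 26x - 87 = 0
Move constant: x^2 - 26x = 87
Half of -26 is -13, squared is 169
Add 169 to both sides: x^2 - 26x + 169 = 256
(x - 13)^2 = 256
x - 13 = ±16
x = 13 + 16 = 29 or x = 13 - 16 = -3

x = -3, x = 29


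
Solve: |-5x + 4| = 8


An absolute value equation |expr| = 8 gives two cases:
Case 1: -5x + 4 = 8
  -5x = 4, so x = -4/5
Case 2: -5x + 4 = -8
  -5x = -12, so x = 12/5

x = -4/5, x = 12/5


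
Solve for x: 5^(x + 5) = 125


Express both sides with the same base.
125 = 5^3
Since the bases match, equate exponents: x + 5 = 3
So x = 3 - (5) = -2

x = -2


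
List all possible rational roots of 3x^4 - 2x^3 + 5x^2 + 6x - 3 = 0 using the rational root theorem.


Rational root theorem: possible roots are ±p/q where:
  p divides the constant term (-3): p ∈ {1, 3}
  q divides the leading coefficient (3): q ∈ {1, 3}

All possible rational roots: -3, -1, -1/3, 1/3, 1, 3

-3, -1, -1/3, 1/3, 1, 3


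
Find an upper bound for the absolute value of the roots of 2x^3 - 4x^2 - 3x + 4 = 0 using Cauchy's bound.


Cauchy's bound: all roots r satisfy |r| <= 1 + max(|a_i/a_n|) for i = 0,...,n-1
where a_n is the leading coefficient.

Coefficients: [2, -4, -3, 4]
Leading coefficient a_n = 2
Ratios |a_i/a_n|: 2, 3/2, 2
Maximum ratio: 2
Cauchy's bound: |r| <= 1 + 2 = 3

Upper bound = 3


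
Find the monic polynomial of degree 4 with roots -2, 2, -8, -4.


A monic polynomial with roots -2, 2, -8, -4 is:
p(x) = (x + 2)(x - 2)(x + 8)(x + 4)
After multiplying by (x + 2): x + 2
After multiplying by (x - 2): x^2 - 4
After multiplying by (x + 8): x^3 + 8x^2 - 4x - 32
After multiplying by (x + 4): x^4 + 12x^3 + 28x^2 - 48x - 128

x^4 + 12x^3 + 28x^2 - 48x - 128


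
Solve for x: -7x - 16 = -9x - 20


Starting with: -7x - 16 = -9x - 20
Move all x terms to left: (-7 + 9)x = -20 + 16
Simplify: 2x = -4
Divide both sides by 2: x = -2

x = -2


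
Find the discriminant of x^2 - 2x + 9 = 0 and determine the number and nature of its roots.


For ax^2 + bx + c = 0, discriminant D = b^2 - 4ac
Here a = 1, b = -2, c = 9
D = (-2)^2 - 4(1)(9) = 4 - 36 = -32

D = -32 < 0
The equation has no real roots (2 complex conjugate roots).

Discriminant = -32, no real roots (2 complex conjugate roots)


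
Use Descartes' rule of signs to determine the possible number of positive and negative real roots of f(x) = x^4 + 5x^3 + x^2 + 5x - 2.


Descartes' rule of signs:

For positive roots, count sign changes in f(x) = x^4 + 5x^3 + x^2 + 5x - 2:
Signs of coefficients: +, +, +, +, -
Number of sign changes: 1
Possible positive real roots: 1

For negative roots, examine f(-x) = x^4 - 5x^3 + x^2 - 5x - 2:
Signs of coefficients: +, -, +, -, -
Number of sign changes: 3
Possible negative real roots: 3, 1

Positive roots: 1; Negative roots: 3 or 1


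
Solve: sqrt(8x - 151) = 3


Square both sides: 8x - 151 = 3^2 = 9
8x = 9 + 151 = 160
x = 20
Check: sqrt(8*20 - 151) = sqrt(9) = 3 ✓

x = 20


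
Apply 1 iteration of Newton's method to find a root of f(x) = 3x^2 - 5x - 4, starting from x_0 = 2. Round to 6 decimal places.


Newton's method: x_(n+1) = x_n - f(x_n)/f'(x_n)
f(x) = 3x^2 - 5x - 4
f'(x) = 6x - 5

Iteration 1:
  f(2.000000) = -2.000000
  f'(2.000000) = 7.000000
  x_1 = 2.000000 - (-2.000000)/(7.000000) = 2.285714

x_1 = 2.285714


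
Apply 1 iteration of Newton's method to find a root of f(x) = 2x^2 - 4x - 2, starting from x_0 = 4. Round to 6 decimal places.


Newton's method: x_(n+1) = x_n - f(x_n)/f'(x_n)
f(x) = 2x^2 - 4x - 2
f'(x) = 4x - 4

Iteration 1:
  f(4.000000) = 14.000000
  f'(4.000000) = 12.000000
  x_1 = 4.000000 - (14.000000)/(12.000000) = 2.833333

x_1 = 2.833333


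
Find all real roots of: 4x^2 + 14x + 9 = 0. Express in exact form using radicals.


Using the quadratic formula: x = (-b ± sqrt(b^2 - 4ac)) / (2a)
Here a = 4, b = 14, c = 9
Discriminant = b^2 - 4ac = 14^2 - 4(4)(9) = 196 - 144 = 52
Since discriminant = 52 > 0, there are two real roots.
x = (-14 ± 2*sqrt(13)) / 8
Simplifying: x = (-7 ± sqrt(13)) / 4
Numerically: x ≈ -0.8486 or x ≈ -2.6514

x = (-7 + sqrt(13)) / 4 or x = (-7 - sqrt(13)) / 4


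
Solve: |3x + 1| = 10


An absolute value equation |expr| = 10 gives two cases:
Case 1: 3x + 1 = 10
  3x = 9, so x = 3
Case 2: 3x + 1 = -10
  3x = -11, so x = -11/3

x = -11/3, x = 3


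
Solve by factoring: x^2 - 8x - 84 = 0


We need two numbers that multiply to -84 and add to -8.
Those numbers are -14 and 6 (since (-14) * 6 = -84 and (-14) + 6 = -8).
So x^2 - 8x - 84 = (x - 14)(x + 6) = 0
Setting each factor to zero: x = 14 or x = -6

x = -6, x = 14


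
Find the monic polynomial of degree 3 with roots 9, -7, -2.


A monic polynomial with roots 9, -7, -2 is:
p(x) = (x - 9)(x + 7)(x + 2)
After multiplying by (x - 9): x - 9
After multiplying by (x + 7): x^2 - 2x - 63
After multiplying by (x + 2): x^3 - 67x - 126

x^3 - 67x - 126


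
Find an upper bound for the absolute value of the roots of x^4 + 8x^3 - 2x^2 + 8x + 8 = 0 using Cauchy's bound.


Cauchy's bound: all roots r satisfy |r| <= 1 + max(|a_i/a_n|) for i = 0,...,n-1
where a_n is the leading coefficient.

Coefficients: [1, 8, -2, 8, 8]
Leading coefficient a_n = 1
Ratios |a_i/a_n|: 8, 2, 8, 8
Maximum ratio: 8
Cauchy's bound: |r| <= 1 + 8 = 9

Upper bound = 9


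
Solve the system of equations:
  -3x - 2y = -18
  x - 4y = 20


Using Cramer's rule:
Determinant D = (-3)(-4) - (1)(-2) = 12 + 2 = 14
Dx = (-18)(-4) - (20)(-2) = 72 + 40 = 112
Dy = (-3)(20) - (1)(-18) = -60 + 18 = -42
x = Dx/D = 112/14 = 8
y = Dy/D = -42/14 = -3

x = 8, y = -3


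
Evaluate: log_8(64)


We need the exponent such that 8^? = 64
8^2 = 64
Therefore log_8(64) = 2

2


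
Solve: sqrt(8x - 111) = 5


Square both sides: 8x - 111 = 5^2 = 25
8x = 25 + 111 = 136
x = 17
Check: sqrt(8*17 - 111) = sqrt(25) = 5 ✓

x = 17


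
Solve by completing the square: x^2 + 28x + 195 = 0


Start: x^2 + 28x + 195 = 0
Move constant: x^2 + 28x = -195
Half of 28 is 14, squared is 196
Add 196 to both sides: x^2 + 28x + 196 = 1
(x + 14)^2 = 1
x + 14 = ±1
x = -14 + 1 = -13 or x = -14 - 1 = -15

x = -15, x = -13


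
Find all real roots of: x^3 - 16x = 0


The constant term is 0, so x = 0 is a root. Factor out x:
  x(x^2 - 16) = 0
Solve the quadratic x^2 - 16 = 0: discriminant = 0^2 - 4(1)(-16) = 0 + 64 = 64.
sqrt(64) = 8, so x = (0 ± 8)/2: x = 4 or x = -4.

x = -4, x = 0, x = 4


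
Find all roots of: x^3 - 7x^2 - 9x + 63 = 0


Let p(x) = x^3 - 7x^2 - 9x + 63. By the rational root theorem (leading coefficient 1), any rational root is an integer divisor of 63: try ±1, ±2, ... in turn.
Test x = 1: value = 48 ≠ 0.
Test x = -1: value = 64 ≠ 0.
Test x = 3: value = 0 ✓, so (x - 3) is a factor.
Synthetic division by (x - 3): bring down 1; 1(3) - 7 = -4; (-4)(3) - 9 = -21; (-21)(3) + 63 = 0 → quotient x^2 - 4x - 21, remainder 0.
Solve the quadratic x^2 - 4x - 21 = 0: discriminant = (-4)^2 - 4(1)(-21) = 16 + 84 = 100.
sqrt(100) = 10, so x = (4 ± 10)/2: x = 7 or x = -3.
Collecting all roots found:

x = -3, x = 3, x = 7


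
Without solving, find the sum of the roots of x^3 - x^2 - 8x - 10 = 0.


By Vieta's formulas for x^3 + bx^2 + cx + d = 0:
  r1 + r2 + r3 = -b/a = 1
  r1*r2 + r1*r3 + r2*r3 = c/a = -8
  r1*r2*r3 = -d/a = 10


Sum = 1


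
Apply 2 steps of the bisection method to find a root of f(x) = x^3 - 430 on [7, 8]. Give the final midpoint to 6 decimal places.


f(x) = x^3 - 430
f(7) = -87 < 0
f(8) = 82 > 0

Step 1: midpoint = (7.000000 + 8.000000)/2 = 7.500000
  f(7.500000) = -8.125000
  f(mid) < 0, so root is in [7.500000, 8.000000]

Step 2: midpoint = (7.500000 + 8.000000)/2 = 7.750000
  f(7.750000) = 35.484375
  f(mid) > 0, so root is in [7.500000, 7.750000]

midpoint = 7.750000


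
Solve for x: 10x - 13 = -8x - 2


Starting with: 10x - 13 = -8x - 2
Move all x terms to left: (10 + 8)x = -2 + 13
Simplify: 18x = 11
Divide both sides by 18: x = 11/18

x = 11/18


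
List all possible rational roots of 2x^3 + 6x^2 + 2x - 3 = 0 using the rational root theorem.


Rational root theorem: possible roots are ±p/q where:
  p divides the constant term (-3): p ∈ {1, 3}
  q divides the leading coefficient (2): q ∈ {1, 2}

All possible rational roots: -3, -3/2, -1, -1/2, 1/2, 1, 3/2, 3

-3, -3/2, -1, -1/2, 1/2, 1, 3/2, 3


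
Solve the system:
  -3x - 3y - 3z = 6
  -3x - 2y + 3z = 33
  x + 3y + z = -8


Using Cramer's rule. Expand each determinant along the first row.
D  = (-3)*[(-2)*1 - 3*3] - (-3)*[(-3)*1 - 3*1] + (-3)*[(-3)*3 - (-2)*1]
  = (-3)*(-11) - (-3)*(-6) + (-3)*(-7) = 36
Dx = 6*[(-2)*1 - 3*3] - (-3)*[33*1 - 3*(-8)] + (-3)*[33*3 - (-2)*(-8)]
  = 6*(-11) - (-3)*(57) + (-3)*(83) = -144
Dy = (-3)*[33*1 - 3*(-8)] - 6*[(-3)*1 - 3*1] + (-3)*[(-3)*(-8) - 33*1]
  = (-3)*(57) - 6*(-6) + (-3)*(-9) = -108
Dz = (-3)*[(-2)*(-8) - 33*3] - (-3)*[(-3)*(-8) - 33*1] + 6*[(-3)*3 - (-2)*1]
  = (-3)*(-83) - (-3)*(-9) + 6*(-7) = 180
x = Dx/D = -144/36 = -4, y = Dy/D = -108/36 = -3, z = Dz/D = 180/36 = 5
Check eq1: (-3)(-4) + (-3)(-3) + (-3)(5) = 6 = 6 ✓
Check eq2: (-3)(-4) + (-2)(-3) + (3)(5) = 33 = 33 ✓
Check eq3: (1)(-4) + (3)(-3) + (1)(5) = -8 = -8 ✓

x = -4, y = -3, z = 5


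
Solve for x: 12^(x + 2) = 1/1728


Express both sides with the same base.
1/1728 = 12^(-3)
Since the bases match, equate exponents: x + 2 = -3
So x = -3 - (2) = -5

x = -5


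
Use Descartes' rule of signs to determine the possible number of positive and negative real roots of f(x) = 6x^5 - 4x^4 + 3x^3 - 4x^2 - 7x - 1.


Descartes' rule of signs:

For positive roots, count sign changes in f(x) = 6x^5 - 4x^4 + 3x^3 - 4x^2 - 7x - 1:
Signs of coefficients: +, -, +, -, -, -
Number of sign changes: 3
Possible positive real roots: 3, 1

For negative roots, examine f(-x) = -6x^5 - 4x^4 - 3x^3 - 4x^2 + 7x - 1:
Signs of coefficients: -, -, -, -, +, -
Number of sign changes: 2
Possible negative real roots: 2, 0

Positive roots: 3 or 1; Negative roots: 2 or 0


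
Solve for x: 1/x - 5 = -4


Subtract -5 from both sides: 1/x = 1
Multiply both sides by x: 1 = 1 * x
Divide by 1: x = 1

x = 1


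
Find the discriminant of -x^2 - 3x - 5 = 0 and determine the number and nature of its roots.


For ax^2 + bx + c = 0, discriminant D = b^2 - 4ac
Here a = -1, b = -3, c = -5
D = (-3)^2 - 4(-1)(-5) = 9 - 20 = -11

D = -11 < 0
The equation has no real roots (2 complex conjugate roots).

Discriminant = -11, no real roots (2 complex conjugate roots)


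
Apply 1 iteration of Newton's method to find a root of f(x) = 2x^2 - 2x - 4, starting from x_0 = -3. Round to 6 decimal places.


Newton's method: x_(n+1) = x_n - f(x_n)/f'(x_n)
f(x) = 2x^2 - 2x - 4
f'(x) = 4x - 2

Iteration 1:
  f(-3.000000) = 20.000000
  f'(-3.000000) = -14.000000
  x_1 = -3.000000 - (20.000000)/(-14.000000) = -1.571429

x_1 = -1.571429


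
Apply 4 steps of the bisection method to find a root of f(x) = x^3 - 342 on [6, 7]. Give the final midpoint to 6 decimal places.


f(x) = x^3 - 342
f(6) = -126 < 0
f(7) = 1 > 0

Step 1: midpoint = (6.000000 + 7.000000)/2 = 6.500000
  f(6.500000) = -67.375000
  f(mid) < 0, so root is in [6.500000, 7.000000]

Step 2: midpoint = (6.500000 + 7.000000)/2 = 6.750000
  f(6.750000) = -34.453125
  f(mid) < 0, so root is in [6.750000, 7.000000]

Step 3: midpoint = (6.750000 + 7.000000)/2 = 6.875000
  f(6.875000) = -17.048828
  f(mid) < 0, so root is in [6.875000, 7.000000]

Step 4: midpoint = (6.875000 + 7.000000)/2 = 6.937500
  f(6.937500) = -8.105713
  f(mid) < 0, so root is in [6.937500, 7.000000]

midpoint = 6.937500


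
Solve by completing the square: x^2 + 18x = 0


Start: x^2 + 18x + 0 = 0
Move constant: x^2 + 18x = 0
Half of 18 is 9, squared is 81
Add 81 to both sides: x^2 + 18x + 81 = 81
(x + 9)^2 = 81
x + 9 = ±9
x = -9 + 9 = 0 or x = -9 - 9 = -18

x = -18, x = 0


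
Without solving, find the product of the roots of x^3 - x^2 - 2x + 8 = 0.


By Vieta's formulas for x^3 + bx^2 + cx + d = 0:
  r1 + r2 + r3 = -b/a = 1
  r1*r2 + r1*r3 + r2*r3 = c/a = -2
  r1*r2*r3 = -d/a = -8


Product = -8


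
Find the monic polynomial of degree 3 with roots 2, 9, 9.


A monic polynomial with roots 2, 9, 9 is:
p(x) = (x - 2)(x - 9)(x - 9)
After multiplying by (x - 2): x - 2
After multiplying by (x - 9): x^2 - 11x + 18
After multiplying by (x - 9): x^3 - 20x^2 + 117x - 162

x^3 - 20x^2 + 117x - 162


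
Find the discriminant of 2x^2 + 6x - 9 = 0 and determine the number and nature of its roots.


For ax^2 + bx + c = 0, discriminant D = b^2 - 4ac
Here a = 2, b = 6, c = -9
D = (6)^2 - 4(2)(-9) = 36 + 72 = 108

D = 108 > 0 but not a perfect square
The equation has 2 distinct real irrational roots.

Discriminant = 108, 2 distinct real irrational roots
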